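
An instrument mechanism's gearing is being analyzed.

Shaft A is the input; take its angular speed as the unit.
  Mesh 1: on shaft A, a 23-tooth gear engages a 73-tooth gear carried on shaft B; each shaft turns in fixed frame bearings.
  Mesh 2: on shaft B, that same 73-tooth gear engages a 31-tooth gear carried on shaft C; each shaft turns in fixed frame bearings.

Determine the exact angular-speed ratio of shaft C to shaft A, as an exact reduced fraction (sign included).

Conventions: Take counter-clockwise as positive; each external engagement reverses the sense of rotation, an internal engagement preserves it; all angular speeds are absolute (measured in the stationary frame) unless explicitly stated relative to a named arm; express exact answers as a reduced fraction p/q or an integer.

class = fixed-axis compound train [2 meshes; 2 ratios multiply, 2 sense flips]
mesh 1 [23T→73T]: running ratio 23/73, sense −
mesh 2 [73T→31T]: running ratio 23/31, sense +
ω_out/ω_in = 23/31

23/31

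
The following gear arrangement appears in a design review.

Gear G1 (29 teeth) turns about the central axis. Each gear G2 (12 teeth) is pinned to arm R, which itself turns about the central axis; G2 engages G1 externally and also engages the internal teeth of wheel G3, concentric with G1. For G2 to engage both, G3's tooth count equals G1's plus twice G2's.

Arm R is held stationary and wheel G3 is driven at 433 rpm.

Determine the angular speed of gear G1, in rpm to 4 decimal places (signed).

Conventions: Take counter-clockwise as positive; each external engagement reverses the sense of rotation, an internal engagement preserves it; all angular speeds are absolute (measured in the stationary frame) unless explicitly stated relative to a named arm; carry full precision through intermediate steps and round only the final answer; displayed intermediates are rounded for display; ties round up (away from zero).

-791.3448 rpm

class = planetary set [G3 = 29+2·12 = 53; Willis about the carrier]
normalise by the input: solve with ω_ring = 1, then scale by 433 rpm
ring teeth: 29 + 2·12 = 53
29(ω_sun−ω_arm) = −53(ω_ring−ω_arm),  ω_arm = 0, ω_ring = 1
ω_sun = 0 − (53/29)(1−0) = -53/29
scale: ω_sun = -53/29 × 433 rpm = -791.3448 rpm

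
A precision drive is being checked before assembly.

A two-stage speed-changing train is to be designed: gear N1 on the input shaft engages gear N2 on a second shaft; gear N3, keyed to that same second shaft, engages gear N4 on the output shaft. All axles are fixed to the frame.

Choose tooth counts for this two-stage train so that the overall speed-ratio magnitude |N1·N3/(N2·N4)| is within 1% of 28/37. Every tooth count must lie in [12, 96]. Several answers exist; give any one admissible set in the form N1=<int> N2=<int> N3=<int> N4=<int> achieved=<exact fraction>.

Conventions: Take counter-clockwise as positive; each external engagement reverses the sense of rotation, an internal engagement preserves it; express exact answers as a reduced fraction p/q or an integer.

topology: fixed-axis compound train — 2 stages, target 28/37
target = 28/37 in lowest terms: an exact hit needs N1·N3 = k·28 and N2·N4 = k·37 for one integer k, every count in [12, 96]; additionally prefer no 1:1 stage (N1 ≠ N2, N3 ≠ N4)
k = 1…11: no 1:1-free in-range split of k·28 and k·37 into factor pairs; take k = 12
k = 12: N1·N3 = 336 = 12·28, N2·N4 = 444 = 37·12
achieved = 12·28/(37·12) = 28/37; |achieved − target| = 0 ≤ 7/925 ✓

N1=12 N2=37 N3=28 N4=12 achieved=28/37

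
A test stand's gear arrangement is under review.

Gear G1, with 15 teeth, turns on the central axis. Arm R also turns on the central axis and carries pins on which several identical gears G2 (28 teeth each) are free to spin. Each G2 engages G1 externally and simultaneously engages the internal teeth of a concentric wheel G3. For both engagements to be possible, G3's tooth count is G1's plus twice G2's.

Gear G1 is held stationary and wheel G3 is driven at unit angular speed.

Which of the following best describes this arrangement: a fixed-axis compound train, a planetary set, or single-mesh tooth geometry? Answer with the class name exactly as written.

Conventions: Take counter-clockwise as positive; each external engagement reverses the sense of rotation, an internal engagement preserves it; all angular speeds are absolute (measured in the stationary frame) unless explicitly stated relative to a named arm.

planetary set (15T centre, 28T on arm, 71T internal) — Willis relation
classification: planetary set

planetary set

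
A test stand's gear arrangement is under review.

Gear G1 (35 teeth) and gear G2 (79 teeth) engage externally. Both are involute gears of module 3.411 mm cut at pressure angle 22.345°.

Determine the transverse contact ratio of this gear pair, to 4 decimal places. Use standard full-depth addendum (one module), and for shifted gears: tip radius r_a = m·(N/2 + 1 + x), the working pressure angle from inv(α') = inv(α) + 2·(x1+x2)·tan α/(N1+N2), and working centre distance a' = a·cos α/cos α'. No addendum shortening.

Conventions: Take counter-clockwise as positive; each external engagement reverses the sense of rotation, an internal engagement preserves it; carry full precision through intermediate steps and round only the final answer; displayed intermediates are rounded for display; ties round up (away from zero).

1.6408

topology: single-mesh involute geometry — m = 3.411, 35T/79T pair
base radii: r_b1 = 55.210274, r_b2 = 124.617476
tip radii: r_a1 = 63.103500, r_a2 = 138.145500
no profile shift: α' = α, a' = a
action lengths: √(r_a1²−r_b1²) = 30.559407, √(r_a2²−r_b2²) = 59.621001
base pitch p_b = π·m·cos α = 9.911325
CR = (30.559407 + 59.621001 − 194.427000·sin 22.34500°)/9.911325 = 1.640812
contact ratio ≈ 1.6408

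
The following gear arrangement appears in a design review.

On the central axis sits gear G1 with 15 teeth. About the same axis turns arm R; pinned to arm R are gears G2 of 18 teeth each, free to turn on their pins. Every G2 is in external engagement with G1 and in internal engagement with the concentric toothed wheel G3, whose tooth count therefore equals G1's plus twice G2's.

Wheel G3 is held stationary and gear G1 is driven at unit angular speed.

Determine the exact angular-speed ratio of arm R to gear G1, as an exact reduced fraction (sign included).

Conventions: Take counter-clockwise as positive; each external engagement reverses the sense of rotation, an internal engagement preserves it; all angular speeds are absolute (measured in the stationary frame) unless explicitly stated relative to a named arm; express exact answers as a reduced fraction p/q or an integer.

class = planetary set [G3 = 15+2·18 = 51; Willis about the carrier]
ring teeth: 15 + 2·18 = 51
15(ω_sun−ω_arm) = −51(ω_ring−ω_arm),  ω_ring = 0, ω_sun = 1
15(1−ω_arm) = −51(0−ω_arm)  ⇒  66·ω_arm = 15  ⇒  ω_arm = 5/22
ω_out/ω_in = 5/22

5/22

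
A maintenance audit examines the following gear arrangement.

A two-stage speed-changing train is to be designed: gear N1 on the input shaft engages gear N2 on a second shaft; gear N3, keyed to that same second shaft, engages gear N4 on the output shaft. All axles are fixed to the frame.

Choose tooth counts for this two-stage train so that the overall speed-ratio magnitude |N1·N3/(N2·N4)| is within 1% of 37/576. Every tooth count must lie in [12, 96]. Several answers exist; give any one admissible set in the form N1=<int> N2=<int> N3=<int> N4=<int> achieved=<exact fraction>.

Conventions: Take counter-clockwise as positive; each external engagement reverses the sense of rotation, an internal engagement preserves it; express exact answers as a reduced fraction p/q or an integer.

class = fixed-axis compound train [2-stage, 37/576 wanted]
target = 37/576 in lowest terms: an exact hit needs N1·N3 = k·37 and N2·N4 = k·576 for one integer k, every count in [12, 96]; additionally prefer no 1:1 stage (N1 ≠ N2, N3 ≠ N4)
k = 1…11: no 1:1-free in-range split of k·37 and k·576 into factor pairs; take k = 12
k = 12: N1·N3 = 444 = 12·37, N2·N4 = 6912 = 72·96
achieved = 12·37/(72·96) = 37/576; |achieved − target| = 0 ≤ 37/57600 ✓

N1=12 N2=72 N3=37 N4=96 achieved=37/576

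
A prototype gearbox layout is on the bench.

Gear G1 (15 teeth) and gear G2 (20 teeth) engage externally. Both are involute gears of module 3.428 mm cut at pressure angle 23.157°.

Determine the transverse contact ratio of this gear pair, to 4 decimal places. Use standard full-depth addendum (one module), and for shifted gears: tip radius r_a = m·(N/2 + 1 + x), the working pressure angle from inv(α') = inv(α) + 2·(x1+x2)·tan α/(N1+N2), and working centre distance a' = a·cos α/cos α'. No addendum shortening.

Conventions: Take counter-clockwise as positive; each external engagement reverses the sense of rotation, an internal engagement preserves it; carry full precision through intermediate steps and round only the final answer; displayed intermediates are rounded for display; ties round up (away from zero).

1.4286

single-mesh involute tooth geometry (15T engaging 20T at module 3.428)
base radii: r_b1 = 23.638564, r_b2 = 31.518085
tip radii: r_a1 = 29.138000, r_a2 = 37.708000
no profile shift: α' = α, a' = a
action lengths: √(r_a1²−r_b1²) = 17.036471, √(r_a2²−r_b2²) = 20.700327
base pitch p_b = π·m·cos α = 9.901699
CR = (17.036471 + 20.700327 − 59.990000·sin 23.15700°)/9.901699 = 1.428604
contact ratio ≈ 1.4286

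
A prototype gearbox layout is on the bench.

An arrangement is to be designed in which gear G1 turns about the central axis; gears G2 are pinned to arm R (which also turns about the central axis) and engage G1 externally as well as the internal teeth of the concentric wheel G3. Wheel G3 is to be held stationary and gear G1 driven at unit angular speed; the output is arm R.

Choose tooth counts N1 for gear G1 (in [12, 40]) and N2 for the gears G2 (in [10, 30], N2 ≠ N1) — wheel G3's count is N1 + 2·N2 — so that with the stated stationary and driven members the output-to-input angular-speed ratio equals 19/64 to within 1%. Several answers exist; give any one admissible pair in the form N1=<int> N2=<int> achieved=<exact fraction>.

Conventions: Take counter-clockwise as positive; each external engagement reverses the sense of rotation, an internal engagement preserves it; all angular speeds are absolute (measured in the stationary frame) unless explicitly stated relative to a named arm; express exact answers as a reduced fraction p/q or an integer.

N1=19 N2=13 achieved=19/64

planetary set to be sized for 19/64 (Willis relation)
Willis with ω_ring = 0: ω_arm/ω_sun = N1/(N1+N3); set equal to 19/64  ⇒  N3/N1 = 1/(19/64) − 1 = 45/19
N3 = N1 + 2·N2  ⇒  N2/N1 = (N3/N1 − 1)/2 = (45/19 − 1)/2 = 13/19
smallest multiple with N1 ≥ 12 and N2 ≥ 10: k = 1  ⇒  N1 = 1·19 = 19, N2 = 1·13 = 13 (N1 ≤ 40, N2 ≤ 30, N2 ≠ N1 ✓), N3 = 19 + 2·13 = 45
check: N1/(N1+N3) with N1 = 19, N3 = 45 gives 19/64; |achieved − target| = 0 ≤ 19/6400 ✓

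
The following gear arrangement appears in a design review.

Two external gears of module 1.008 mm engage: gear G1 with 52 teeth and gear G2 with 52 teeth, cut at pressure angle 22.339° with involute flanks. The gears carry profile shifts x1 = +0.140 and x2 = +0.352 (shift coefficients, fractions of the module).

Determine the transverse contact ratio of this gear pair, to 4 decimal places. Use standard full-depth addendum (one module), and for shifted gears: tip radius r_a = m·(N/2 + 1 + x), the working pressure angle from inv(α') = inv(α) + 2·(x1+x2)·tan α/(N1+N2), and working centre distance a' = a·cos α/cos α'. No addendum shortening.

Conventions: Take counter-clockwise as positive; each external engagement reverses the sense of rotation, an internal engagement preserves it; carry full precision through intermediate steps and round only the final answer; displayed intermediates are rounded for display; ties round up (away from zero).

1.5887

single-mesh involute tooth geometry (52T engaging 52T at module 1.008)
base radii: r_b1 = 24.241121, r_b2 = 24.241121
tip radii: r_a1 = 27.357120, r_a2 = 27.570816
inv(α') = inv(22.339°) + 2·(+0.140+0.352)·tan α/(52+52) = 0.02492417  ⇒  α' = 23.57975°
a' = a·cos α / cos α' = 52.4160·cos 22.339°/cos 23.57975° = 52.899098
action lengths: √(r_a1²−r_b1²) = 12.679907, √(r_a2²−r_b2²) = 13.134608
base pitch p_b = π·m·cos α = 2.929067
CR = (12.679907 + 13.134608 − 52.899098·sin 23.57975°)/2.929067 = 1.588746
contact ratio ≈ 1.5887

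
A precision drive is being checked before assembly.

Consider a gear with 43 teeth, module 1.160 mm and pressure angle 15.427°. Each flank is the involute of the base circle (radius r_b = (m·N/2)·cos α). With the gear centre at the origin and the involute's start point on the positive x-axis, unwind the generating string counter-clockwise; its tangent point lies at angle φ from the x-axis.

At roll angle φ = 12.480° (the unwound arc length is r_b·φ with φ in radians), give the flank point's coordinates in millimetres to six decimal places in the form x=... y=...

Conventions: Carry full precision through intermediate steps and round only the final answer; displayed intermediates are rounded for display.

class = single-mesh tooth geometry [base-circle involute, m = 1.160, 43T]
pitch radius r_p = m·N/2 = 1.160·43/2 = 24.940000
base radius r_b = r_p·cos α = 24.940000·cos 15.427° = 24.041416
roll angle φ = 12.480° = 0.21781709 rad
x = r_b·(cos φ + φ·sin φ) = 24.604983
y = r_b·(sin φ − φ·cos φ) = 0.082424

x=24.604983 y=0.082424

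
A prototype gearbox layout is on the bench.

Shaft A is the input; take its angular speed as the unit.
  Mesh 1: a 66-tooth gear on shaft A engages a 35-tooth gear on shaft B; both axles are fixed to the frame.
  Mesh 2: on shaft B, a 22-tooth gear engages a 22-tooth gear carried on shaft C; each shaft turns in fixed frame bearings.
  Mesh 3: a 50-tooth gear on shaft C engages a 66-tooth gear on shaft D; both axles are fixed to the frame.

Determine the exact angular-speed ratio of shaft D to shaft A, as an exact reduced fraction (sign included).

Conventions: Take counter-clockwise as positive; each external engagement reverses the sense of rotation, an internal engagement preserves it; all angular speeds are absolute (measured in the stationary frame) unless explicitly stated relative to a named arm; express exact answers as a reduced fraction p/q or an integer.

-10/7

class = fixed-axis compound train [3 meshes; 3 ratios multiply, 3 sense flips]
mesh 1 [66T→35T]: running ratio 66/35, sense −
mesh 2 [22T→22T]: running ratio 66/35, sense +
mesh 3 [50T→66T]: running ratio 10/7, sense −
ω_out/ω_in = -10/7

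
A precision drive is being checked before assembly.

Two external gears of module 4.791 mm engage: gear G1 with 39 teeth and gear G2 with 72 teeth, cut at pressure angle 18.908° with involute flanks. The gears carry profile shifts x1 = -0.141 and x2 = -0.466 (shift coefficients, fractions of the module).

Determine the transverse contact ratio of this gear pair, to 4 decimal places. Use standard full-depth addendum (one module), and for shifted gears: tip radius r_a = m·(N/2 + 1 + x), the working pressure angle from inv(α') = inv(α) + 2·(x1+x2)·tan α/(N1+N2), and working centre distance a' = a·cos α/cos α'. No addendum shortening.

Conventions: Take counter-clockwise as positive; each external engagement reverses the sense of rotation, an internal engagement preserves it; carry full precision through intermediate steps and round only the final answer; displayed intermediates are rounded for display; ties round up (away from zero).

recognized (one external pair, fixed centres): single-mesh tooth geometry, m = 4.791, N1 = 39, N2 = 72
base radii: r_b1 = 88.383325, r_b2 = 163.169216
tip radii: r_a1 = 97.539969, r_a2 = 175.034394
inv(α') = inv(18.908°) + 2·(-0.141-0.466)·tan α/(39+72) = 0.00877942  ⇒  α' = 16.84821°
a' = a·cos α / cos α' = 265.9005·cos 18.908°/cos 16.84821° = 262.834455
action lengths: √(r_a1²−r_b1²) = 41.260554, √(r_a2²−r_b2²) = 63.347028
base pitch p_b = π·m·cos α = 14.239200
CR = (41.260554 + 63.347028 − 262.834455·sin 16.84821°)/14.239200 = 1.996488
contact ratio ≈ 1.9965

1.9965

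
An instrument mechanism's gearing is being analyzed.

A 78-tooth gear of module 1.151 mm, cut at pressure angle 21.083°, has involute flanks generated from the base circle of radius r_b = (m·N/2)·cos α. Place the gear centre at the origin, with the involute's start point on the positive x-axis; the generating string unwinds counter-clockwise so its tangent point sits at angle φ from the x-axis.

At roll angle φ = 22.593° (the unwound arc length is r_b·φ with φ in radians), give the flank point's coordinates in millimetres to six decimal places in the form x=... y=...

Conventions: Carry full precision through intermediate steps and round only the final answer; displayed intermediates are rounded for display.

x=45.014937 y=0.842780

single-mesh involute tooth geometry (78T wheel at module 1.151)
pitch radius r_p = m·N/2 = 1.151·78/2 = 44.889000
base radius r_b = r_p·cos α = 44.889000·cos 21.083° = 41.884144
roll angle φ = 22.593° = 0.39432224 rad
x = r_b·(cos φ + φ·sin φ) = 45.014937
y = r_b·(sin φ − φ·cos φ) = 0.842780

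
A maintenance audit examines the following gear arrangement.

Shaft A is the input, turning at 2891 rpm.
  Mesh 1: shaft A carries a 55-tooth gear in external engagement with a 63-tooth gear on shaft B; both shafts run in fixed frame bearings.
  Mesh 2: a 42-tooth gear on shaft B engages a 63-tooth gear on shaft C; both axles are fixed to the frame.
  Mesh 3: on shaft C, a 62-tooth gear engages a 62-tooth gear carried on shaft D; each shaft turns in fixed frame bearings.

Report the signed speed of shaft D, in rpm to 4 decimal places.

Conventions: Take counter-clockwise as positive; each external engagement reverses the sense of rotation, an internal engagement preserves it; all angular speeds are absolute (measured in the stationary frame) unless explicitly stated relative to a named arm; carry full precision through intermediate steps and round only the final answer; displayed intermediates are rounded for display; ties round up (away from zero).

topology: fixed-axis compound train — 3 meshes, A→D
mesh 1 [55T→63T]: ω = 2891.0000×55/63 = 2523.8889 rpm, sense flips to −
mesh 2 [42T→63T]: ω = 2523.8889×42/63 = 1682.5926 rpm, sense flips to +
mesh 3 [62T→62T]: ω = 1682.5926×62/62 = 1682.5926 rpm, sense flips to −
signed output speed = -1682.5926 rpm

-1682.5926 rpm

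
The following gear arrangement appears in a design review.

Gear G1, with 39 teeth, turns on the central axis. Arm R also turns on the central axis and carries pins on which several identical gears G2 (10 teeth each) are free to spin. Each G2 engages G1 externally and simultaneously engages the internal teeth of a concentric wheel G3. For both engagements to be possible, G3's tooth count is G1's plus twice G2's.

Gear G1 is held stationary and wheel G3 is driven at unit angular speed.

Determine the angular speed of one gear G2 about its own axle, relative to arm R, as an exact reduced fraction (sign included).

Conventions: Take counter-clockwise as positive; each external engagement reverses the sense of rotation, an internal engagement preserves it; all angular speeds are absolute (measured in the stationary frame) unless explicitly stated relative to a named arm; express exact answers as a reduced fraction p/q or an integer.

2301/980

class = planetary set [G3 = 39+2·10 = 59; Willis about the carrier]
ring teeth: 39 + 2·10 = 59
39(ω_sun−ω_arm) = −59(ω_ring−ω_arm),  ω_sun = 0, ω_ring = 1
39(0−ω_arm) = −59(1−ω_arm)  ⇒  98·ω_arm = 59  ⇒  ω_arm = 59/98
sun–planet mesh: 39·(0−59/98) = −10·(ω_p−ω_arm)  ⇒  ω_p−ω_arm = 2301/980
exact speed ratio = 2301/980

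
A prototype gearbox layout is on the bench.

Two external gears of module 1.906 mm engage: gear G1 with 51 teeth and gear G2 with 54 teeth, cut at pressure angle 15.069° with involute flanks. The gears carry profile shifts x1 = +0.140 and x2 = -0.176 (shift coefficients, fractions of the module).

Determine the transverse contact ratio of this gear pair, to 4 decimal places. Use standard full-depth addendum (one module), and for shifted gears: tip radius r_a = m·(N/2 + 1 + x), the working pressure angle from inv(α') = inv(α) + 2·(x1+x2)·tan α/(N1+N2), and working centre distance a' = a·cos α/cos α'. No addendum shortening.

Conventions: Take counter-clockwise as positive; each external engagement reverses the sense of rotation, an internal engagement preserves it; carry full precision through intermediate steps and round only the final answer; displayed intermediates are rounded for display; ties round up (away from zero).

2.1023

recognized (one external pair, fixed centres): single-mesh tooth geometry, m = 1.906, N1 = 51, N2 = 54
base radii: r_b1 = 46.931710, r_b2 = 49.692399
tip radii: r_a1 = 50.775840, r_a2 = 53.032544
inv(α') = inv(15.069°) + 2·(+0.140-0.176)·tan α/(51+54) = 0.00605206  ⇒  α' = 14.92157°
a' = a·cos α / cos α' = 100.0650·cos 15.069°/cos 14.92157° = 99.996055
action lengths: √(r_a1²−r_b1²) = 19.380416, √(r_a2²−r_b2²) = 18.523397
base pitch p_b = π·m·cos α = 5.781973
CR = (19.380416 + 18.523397 − 99.996055·sin 14.92157°)/5.781973 = 2.102253
contact ratio ≈ 2.1023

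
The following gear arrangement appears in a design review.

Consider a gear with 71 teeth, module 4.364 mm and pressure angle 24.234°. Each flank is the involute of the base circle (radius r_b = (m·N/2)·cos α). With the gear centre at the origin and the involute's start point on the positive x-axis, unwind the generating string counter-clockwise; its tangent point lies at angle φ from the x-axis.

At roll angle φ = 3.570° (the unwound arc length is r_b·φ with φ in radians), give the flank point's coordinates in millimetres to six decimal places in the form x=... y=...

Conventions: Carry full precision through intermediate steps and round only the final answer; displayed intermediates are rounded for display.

recognized (one wheel, involute flank): single-mesh tooth geometry, m = 4.364, N = 71
pitch radius r_p = m·N/2 = 4.364·71/2 = 154.922000
base radius r_b = r_p·cos α = 154.922000·cos 24.234° = 141.269762
roll angle φ = 3.570° = 0.06230825 rad
x = r_b·(cos φ + φ·sin φ) = 141.543723
y = r_b·(sin φ − φ·cos φ) = 0.011387

x=141.543723 y=0.011387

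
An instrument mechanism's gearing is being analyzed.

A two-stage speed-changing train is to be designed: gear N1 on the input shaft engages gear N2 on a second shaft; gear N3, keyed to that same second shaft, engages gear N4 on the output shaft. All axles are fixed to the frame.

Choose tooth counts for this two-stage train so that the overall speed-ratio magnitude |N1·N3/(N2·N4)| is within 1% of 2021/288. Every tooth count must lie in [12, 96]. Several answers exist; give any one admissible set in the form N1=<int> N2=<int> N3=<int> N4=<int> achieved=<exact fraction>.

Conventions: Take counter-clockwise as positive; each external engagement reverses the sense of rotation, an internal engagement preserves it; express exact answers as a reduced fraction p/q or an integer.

N1=43 N2=12 N3=47 N4=24 achieved=2021/288

2-stage fixed-axis compound train for ratio 2021/288
target = 2021/288 in lowest terms: an exact hit needs N1·N3 = k·2021 and N2·N4 = k·288 for one integer k, every count in [12, 96]; additionally prefer no 1:1 stage (N1 ≠ N2, N3 ≠ N4)
k = 1: N1·N3 = 2021 = 43·47, N2·N4 = 288 = 12·24
achieved = 43·47/(12·24) = 2021/288; |achieved − target| = 0 ≤ 2021/28800 ✓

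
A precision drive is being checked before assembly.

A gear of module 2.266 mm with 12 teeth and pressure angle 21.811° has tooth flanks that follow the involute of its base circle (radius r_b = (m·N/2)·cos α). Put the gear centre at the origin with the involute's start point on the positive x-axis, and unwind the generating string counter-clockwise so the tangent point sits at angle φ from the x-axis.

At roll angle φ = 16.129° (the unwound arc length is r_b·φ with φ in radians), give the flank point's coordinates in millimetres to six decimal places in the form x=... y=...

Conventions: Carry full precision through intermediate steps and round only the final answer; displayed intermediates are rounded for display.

x=13.113000 y=0.093120

single-mesh involute tooth geometry (12T wheel at module 2.266)
pitch radius r_p = m·N/2 = 2.266·12/2 = 13.596000
base radius r_b = r_p·cos α = 13.596000·cos 21.811° = 12.622724
roll angle φ = 16.129° = 0.28150416 rad
x = r_b·(cos φ + φ·sin φ) = 13.113000
y = r_b·(sin φ − φ·cos φ) = 0.093120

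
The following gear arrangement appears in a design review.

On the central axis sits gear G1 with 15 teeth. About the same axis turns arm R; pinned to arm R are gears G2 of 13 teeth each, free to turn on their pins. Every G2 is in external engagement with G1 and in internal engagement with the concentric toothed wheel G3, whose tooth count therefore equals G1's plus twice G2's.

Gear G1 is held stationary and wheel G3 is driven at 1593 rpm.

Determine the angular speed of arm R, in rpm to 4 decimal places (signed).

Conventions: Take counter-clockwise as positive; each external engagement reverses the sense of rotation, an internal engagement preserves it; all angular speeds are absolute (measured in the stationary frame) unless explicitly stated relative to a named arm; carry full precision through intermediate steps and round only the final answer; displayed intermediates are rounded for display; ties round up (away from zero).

+1166.3036 rpm

recognized (axles ride arm R): planetary set, 15/13/41 teeth
normalise by the input: solve with ω_ring = 1, then scale by 1593 rpm
ring teeth: 15 + 2·13 = 41
15(ω_sun−ω_arm) = −41(ω_ring−ω_arm),  ω_sun = 0, ω_ring = 1
15(0−ω_arm) = −41(1−ω_arm)  ⇒  56·ω_arm = 41  ⇒  ω_arm = 41/56
scale: ω_arm = 41/56 × 1593 rpm = +1166.3036 rpm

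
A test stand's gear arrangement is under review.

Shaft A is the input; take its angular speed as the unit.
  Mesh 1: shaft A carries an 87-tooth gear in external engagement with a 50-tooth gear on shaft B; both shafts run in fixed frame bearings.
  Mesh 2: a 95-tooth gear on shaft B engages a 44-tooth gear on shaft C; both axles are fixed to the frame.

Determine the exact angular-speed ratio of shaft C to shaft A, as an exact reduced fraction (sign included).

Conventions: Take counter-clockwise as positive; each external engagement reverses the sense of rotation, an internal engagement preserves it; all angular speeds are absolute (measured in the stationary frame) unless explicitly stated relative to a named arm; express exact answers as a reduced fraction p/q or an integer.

class = fixed-axis compound train [2 meshes; 2 ratios multiply, 2 sense flips]
mesh 1 [87T→50T]: running ratio 87/50, sense −
mesh 2 [95T→44T]: running ratio 1653/440, sense +
ω_out/ω_in = 1653/440

1653/440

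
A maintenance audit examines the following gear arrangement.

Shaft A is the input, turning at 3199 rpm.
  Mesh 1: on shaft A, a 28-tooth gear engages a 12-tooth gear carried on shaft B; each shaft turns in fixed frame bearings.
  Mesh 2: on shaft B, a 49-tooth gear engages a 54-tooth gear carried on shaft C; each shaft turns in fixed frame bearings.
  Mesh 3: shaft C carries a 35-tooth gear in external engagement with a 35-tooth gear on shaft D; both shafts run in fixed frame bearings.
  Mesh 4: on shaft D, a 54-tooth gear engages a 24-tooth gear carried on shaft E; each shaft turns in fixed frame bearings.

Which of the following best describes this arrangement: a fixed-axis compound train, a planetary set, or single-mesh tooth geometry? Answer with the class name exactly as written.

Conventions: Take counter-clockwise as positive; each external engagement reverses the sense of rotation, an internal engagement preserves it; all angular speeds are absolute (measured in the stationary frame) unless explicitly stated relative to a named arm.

topology: fixed-axis compound train — 4 meshes, A→E
classification: fixed-axis compound train

fixed-axis compound train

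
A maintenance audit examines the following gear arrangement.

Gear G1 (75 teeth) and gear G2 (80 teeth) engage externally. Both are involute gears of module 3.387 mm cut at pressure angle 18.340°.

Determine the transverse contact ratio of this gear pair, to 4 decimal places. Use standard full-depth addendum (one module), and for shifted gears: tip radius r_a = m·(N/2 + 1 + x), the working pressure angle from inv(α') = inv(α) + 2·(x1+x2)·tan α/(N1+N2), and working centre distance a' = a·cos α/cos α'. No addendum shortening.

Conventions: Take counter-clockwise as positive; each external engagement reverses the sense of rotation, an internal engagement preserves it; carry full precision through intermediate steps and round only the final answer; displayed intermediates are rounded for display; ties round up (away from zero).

1.9309

recognized (one external pair, fixed centres): single-mesh tooth geometry, m = 3.387, N1 = 75, N2 = 80
base radii: r_b1 = 120.561032, r_b2 = 128.598434
tip radii: r_a1 = 130.399500, r_a2 = 138.867000
no profile shift: α' = α, a' = a
action lengths: √(r_a1²−r_b1²) = 49.689709, √(r_a2²−r_b2²) = 52.406931
base pitch p_b = π·m·cos α = 10.100097
CR = (49.689709 + 52.406931 − 262.492500·sin 18.34000°)/10.100097 = 1.930873
contact ratio ≈ 1.9309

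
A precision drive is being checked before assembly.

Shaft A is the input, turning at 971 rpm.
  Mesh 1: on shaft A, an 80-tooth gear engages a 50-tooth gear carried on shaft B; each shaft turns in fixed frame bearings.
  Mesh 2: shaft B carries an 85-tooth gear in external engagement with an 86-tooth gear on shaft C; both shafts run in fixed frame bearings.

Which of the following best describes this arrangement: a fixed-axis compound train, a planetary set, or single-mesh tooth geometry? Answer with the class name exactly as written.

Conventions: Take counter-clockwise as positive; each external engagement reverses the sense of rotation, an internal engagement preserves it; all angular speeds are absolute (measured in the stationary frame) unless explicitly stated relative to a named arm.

recognized (3 fixed axles, 2 meshes): fixed-axis compound train
classification: fixed-axis compound train

fixed-axis compound train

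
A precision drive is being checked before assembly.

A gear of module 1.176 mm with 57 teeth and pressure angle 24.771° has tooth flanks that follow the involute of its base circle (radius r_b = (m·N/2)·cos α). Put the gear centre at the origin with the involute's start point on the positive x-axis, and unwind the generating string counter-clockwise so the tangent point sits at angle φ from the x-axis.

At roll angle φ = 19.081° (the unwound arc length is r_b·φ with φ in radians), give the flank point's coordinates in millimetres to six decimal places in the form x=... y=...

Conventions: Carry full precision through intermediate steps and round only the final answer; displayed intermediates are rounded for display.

x=32.073242 y=0.370530

class = single-mesh tooth geometry [base-circle involute, m = 1.176, 57T]
pitch radius r_p = m·N/2 = 1.176·57/2 = 33.516000
base radius r_b = r_p·cos α = 33.516000·cos 24.771° = 30.432182
roll angle φ = 19.081° = 0.33302627 rad
x = r_b·(cos φ + φ·sin φ) = 32.073242
y = r_b·(sin φ − φ·cos φ) = 0.370530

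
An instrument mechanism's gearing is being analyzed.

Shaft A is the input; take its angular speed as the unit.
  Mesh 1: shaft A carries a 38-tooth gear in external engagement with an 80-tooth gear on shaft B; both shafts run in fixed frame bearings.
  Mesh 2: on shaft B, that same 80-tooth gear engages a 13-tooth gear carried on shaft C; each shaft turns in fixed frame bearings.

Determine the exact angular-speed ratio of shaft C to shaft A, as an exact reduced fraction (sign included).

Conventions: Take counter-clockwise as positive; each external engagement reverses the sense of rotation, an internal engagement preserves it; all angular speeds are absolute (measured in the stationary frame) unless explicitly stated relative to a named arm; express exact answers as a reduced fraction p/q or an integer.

class = fixed-axis compound train [2 meshes; 2 ratios multiply, 2 sense flips]
mesh 1 [38T→80T]: running ratio 19/40, sense −
mesh 2 [80T→13T]: running ratio 38/13, sense +
ω_out/ω_in = 38/13

38/13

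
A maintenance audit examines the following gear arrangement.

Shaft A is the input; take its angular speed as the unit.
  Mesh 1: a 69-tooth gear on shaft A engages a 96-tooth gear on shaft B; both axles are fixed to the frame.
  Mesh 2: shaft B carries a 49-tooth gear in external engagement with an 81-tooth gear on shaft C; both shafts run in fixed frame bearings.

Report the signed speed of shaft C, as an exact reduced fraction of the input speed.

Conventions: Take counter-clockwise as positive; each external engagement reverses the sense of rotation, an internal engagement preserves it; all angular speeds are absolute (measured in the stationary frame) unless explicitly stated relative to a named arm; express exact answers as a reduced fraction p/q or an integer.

2-mesh fixed-axis compound train (all bearings frame-fixed)
mesh 1 [69T→96T]: |ω|/ω_in = 1×69/96 = 23/32, sense flips to −
mesh 2 [49T→81T]: |ω|/ω_in = (23/32)×49/81 = 1127/2592, sense flips to +
signed output speed (× input speed) = 1127/2592

1127/2592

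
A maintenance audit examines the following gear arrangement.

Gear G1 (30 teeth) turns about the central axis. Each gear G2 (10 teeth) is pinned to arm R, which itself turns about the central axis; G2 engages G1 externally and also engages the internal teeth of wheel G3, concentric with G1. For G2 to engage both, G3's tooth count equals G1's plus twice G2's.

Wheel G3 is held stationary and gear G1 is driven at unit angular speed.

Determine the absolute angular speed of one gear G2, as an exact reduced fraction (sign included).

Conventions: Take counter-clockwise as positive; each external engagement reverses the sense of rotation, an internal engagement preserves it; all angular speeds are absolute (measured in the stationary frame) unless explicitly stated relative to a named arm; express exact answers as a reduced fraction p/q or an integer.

-3/2

class = planetary set [G3 = 30+2·10 = 50; Willis about the carrier]
ring teeth: 30 + 2·10 = 50
30(ω_sun−ω_arm) = −50(ω_ring−ω_arm),  ω_ring = 0, ω_sun = 1
30(1−ω_arm) = −50(0−ω_arm)  ⇒  80·ω_arm = 30  ⇒  ω_arm = 3/8
sun–planet mesh: 30·(1−3/8) = −10·(ω_p−ω_arm)  ⇒  ω_p−ω_arm = -15/8
ω_p = 3/8 − 15/8 = -3/2
exact speed ratio = -3/2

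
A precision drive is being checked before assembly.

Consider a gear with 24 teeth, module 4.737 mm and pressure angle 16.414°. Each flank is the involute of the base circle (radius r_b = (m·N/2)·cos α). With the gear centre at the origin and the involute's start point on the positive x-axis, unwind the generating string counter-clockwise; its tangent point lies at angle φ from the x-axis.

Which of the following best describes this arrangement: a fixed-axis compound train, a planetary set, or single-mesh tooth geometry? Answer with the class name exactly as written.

class = single-mesh tooth geometry [base-circle involute, m = 4.737, 24T]
classification: single-mesh tooth geometry

single-mesh tooth geometry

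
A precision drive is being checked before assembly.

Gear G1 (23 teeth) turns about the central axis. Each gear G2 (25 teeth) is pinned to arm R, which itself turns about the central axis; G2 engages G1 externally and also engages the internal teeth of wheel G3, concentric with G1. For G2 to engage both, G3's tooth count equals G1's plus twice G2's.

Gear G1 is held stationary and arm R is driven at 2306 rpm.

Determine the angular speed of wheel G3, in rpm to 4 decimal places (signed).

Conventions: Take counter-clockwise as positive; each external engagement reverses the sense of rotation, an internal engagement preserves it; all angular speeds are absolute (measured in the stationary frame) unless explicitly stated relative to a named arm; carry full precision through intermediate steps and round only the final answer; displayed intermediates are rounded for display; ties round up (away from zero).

planetary set (23T centre, 25T on arm, 73T internal) — Willis relation
normalise by the input: solve with ω_arm = 1, then scale by 2306 rpm
ring teeth: 23 + 2·25 = 73
23(ω_sun−ω_arm) = −73(ω_ring−ω_arm),  ω_sun = 0, ω_arm = 1
ω_ring = 1 − (23/73)(0−1) = 96/73
scale: ω_ring = 96/73 × 2306 rpm = +3032.5479 rpm

+3032.5479 rpm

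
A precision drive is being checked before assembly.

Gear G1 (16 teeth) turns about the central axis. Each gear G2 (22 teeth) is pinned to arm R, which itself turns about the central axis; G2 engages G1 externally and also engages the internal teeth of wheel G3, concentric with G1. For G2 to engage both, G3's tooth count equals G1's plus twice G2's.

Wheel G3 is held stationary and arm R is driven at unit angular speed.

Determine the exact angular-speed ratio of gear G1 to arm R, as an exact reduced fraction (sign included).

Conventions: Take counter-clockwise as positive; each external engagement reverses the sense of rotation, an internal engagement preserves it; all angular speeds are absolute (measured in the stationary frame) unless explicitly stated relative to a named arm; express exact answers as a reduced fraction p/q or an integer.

19/4

recognized (axles ride arm R): planetary set, 16/22/60 teeth
ring teeth: 16 + 2·22 = 60
16(ω_sun−ω_arm) = −60(ω_ring−ω_arm),  ω_ring = 0, ω_arm = 1
ω_sun = 1 − (60/16)(0−1) = 19/4
ω_out/ω_in = 19/4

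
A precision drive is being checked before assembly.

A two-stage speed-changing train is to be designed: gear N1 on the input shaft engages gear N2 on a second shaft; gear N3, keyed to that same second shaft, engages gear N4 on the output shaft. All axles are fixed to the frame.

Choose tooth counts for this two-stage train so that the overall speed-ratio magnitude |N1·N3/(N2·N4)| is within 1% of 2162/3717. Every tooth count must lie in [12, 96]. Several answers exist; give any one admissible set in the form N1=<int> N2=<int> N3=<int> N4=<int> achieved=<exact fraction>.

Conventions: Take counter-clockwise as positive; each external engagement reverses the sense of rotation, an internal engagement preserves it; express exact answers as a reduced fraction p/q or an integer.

N1=23 N2=59 N3=94 N4=63 achieved=2162/3717

topology: fixed-axis compound train — 2 stages, target 2162/3717
target = 2162/3717 in lowest terms: an exact hit needs N1·N3 = k·2162 and N2·N4 = k·3717 for one integer k, every count in [12, 96]; additionally prefer no 1:1 stage (N1 ≠ N2, N3 ≠ N4)
k = 1: N1·N3 = 2162 = 23·94, N2·N4 = 3717 = 59·63
achieved = 23·94/(59·63) = 2162/3717; |achieved − target| = 0 ≤ 1081/185850 ✓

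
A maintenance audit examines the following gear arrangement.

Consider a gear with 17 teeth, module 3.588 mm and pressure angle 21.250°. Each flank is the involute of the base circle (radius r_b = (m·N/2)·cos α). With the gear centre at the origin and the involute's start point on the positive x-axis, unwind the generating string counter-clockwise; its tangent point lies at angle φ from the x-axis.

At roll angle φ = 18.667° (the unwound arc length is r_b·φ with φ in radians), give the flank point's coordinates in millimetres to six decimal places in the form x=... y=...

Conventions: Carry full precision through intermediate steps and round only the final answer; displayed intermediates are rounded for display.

topology: single-mesh involute geometry — m = 3.588, N = 17
pitch radius r_p = m·N/2 = 3.588·17/2 = 30.498000
base radius r_b = r_p·cos α = 30.498000·cos 21.250° = 28.424376
roll angle φ = 18.667° = 0.32580061 rad
x = r_b·(cos φ + φ·sin φ) = 29.893147
y = r_b·(sin φ − φ·cos φ) = 0.324197

x=29.893147 y=0.324197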